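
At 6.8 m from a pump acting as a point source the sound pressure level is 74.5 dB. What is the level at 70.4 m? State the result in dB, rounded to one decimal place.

54.2 dB

Point-source attenuation: ΔL = 20·log₁₀(r₂/r₁) = 20·log₁₀(70.4/6.8) = 20.301 dB.
L₂ = 74.5 − 20·log₁₀(70.4/6.8) = 74.5 − 20.301 = 54.20 dB.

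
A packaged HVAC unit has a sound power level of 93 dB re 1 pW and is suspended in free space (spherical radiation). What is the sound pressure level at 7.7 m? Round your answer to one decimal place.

64.3 dB

The power spreads over a sphere of area 4π·r², so L_p = L_w − 10·log₁₀(4π·r²).
4π·r² = 745.1 m², 10·log₁₀ of that is 28.722 dB.
L_p = 93 − 28.722 = 64.28 dB.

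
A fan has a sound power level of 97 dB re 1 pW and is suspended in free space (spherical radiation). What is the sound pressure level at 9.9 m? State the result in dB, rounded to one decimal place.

L_p = L_w − 10·log₁₀(4π·r²) with r = 9.9 m.
4π·r² = 1232 m², 10·log₁₀ of that is 30.905 dB.
L_p = 97 − 30.905 = 66.10 dB.

66.1 dB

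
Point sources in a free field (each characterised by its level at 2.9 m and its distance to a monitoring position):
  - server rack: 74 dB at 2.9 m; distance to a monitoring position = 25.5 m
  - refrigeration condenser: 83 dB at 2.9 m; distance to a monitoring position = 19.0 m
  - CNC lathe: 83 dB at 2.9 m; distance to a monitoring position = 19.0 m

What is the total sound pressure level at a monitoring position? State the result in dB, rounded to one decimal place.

Propagate each source to the receiver with L = L_ref − 20·log₁₀(r/r_ref), then add intensities.
server rack: 74 − 20·log₁₀(25.5/2.9) = 74 − 18.88 = 55.12 dB.
refrigeration condenser: 83 − 20·log₁₀(19.0/2.9) = 83 − 16.33 = 66.67 dB.
CNC lathe: 83 − 20·log₁₀(19.0/2.9) = 83 − 16.33 = 66.67 dB.
Σ 10^(L/10) = 9.621e+06 → L_total = 10·log₁₀(9.621e+06) = 69.83 dB.

69.8 dB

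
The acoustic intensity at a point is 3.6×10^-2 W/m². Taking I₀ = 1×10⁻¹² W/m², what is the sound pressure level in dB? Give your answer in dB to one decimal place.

Dividing by I₀ shifts the exponent by 12: I/I₀ = 3.6×10^10.
L = 10·(0.5563 + 10) = 105.56 dB.

105.6 dB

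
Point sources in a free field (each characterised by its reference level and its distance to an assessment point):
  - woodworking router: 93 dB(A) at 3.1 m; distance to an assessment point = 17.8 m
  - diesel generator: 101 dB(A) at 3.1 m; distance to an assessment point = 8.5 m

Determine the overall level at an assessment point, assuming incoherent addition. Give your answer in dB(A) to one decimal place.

Propagate each source to the receiver with L = L_ref − 20·log₁₀(r/r_ref), then add intensities.
woodworking router: 93 − 20·log₁₀(17.8/3.1) = 93 − 15.18 = 77.82 dB(A).
diesel generator: 101 − 20·log₁₀(8.5/3.1) = 101 − 8.76 = 92.24 dB(A).
Σ 10^(L/10) = 1.735e+09 → L_total = 10·log₁₀(1.735e+09) = 92.39 dB(A).

92.4 dB(A)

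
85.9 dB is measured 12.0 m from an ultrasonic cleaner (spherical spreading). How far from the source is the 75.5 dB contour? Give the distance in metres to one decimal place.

The 10.4 dB drop corresponds to a distance ratio of 10^(10.4/20) for a point source.
r₂ = 12.0·10^((85.9−75.5)/20) = 12.0·10^(10.4/20) = 39.74 m.

39.7 m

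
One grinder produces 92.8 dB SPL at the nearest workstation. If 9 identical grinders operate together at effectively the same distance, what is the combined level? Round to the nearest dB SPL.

102 dB SPL

L_total = L₁ + 10·log₁₀ N for N identical incoherent sources.
L_total = 92.8 + 10·log₁₀(9) = 92.8 + 9.542 = 102.34 dB SPL.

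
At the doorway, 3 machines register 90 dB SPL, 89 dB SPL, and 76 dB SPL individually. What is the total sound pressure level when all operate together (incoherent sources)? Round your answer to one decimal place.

92.6 dB SPL

For uncorrelated sources the intensities add, so convert each level to linear form, sum, and take 10·log₁₀ of the total.
Σ 10^(L/10) = 10^(90/10) + 10^(89/10) + 10^(76/10) = 1.834e+09.
L_total = 10·log₁₀(1.834e+09) = 92.63 dB SPL.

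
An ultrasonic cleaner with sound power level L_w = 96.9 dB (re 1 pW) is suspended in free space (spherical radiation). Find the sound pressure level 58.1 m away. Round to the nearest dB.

L_p = L_w − 10·log₁₀(4π·r²) with r = 58.1 m.
4π·r² = 4.242e+04 m², 10·log₁₀ of that is 46.276 dB.
L_p = 96.9 − 46.276 = 50.62 dB.

51 dB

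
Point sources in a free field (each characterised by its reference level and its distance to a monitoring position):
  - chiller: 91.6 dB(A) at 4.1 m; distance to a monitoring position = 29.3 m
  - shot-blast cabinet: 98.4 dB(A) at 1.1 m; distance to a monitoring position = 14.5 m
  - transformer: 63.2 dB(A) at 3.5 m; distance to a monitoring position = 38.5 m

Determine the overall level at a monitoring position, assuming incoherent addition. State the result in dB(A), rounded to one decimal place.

78.3 dB(A)

First find each source's level at the receiver (point-source: −20·log₁₀(r/r_ref)), then combine on an intensity basis.
chiller: 91.6 − 20·log₁₀(29.3/4.1) = 91.6 − 17.08 = 74.52 dB(A).
shot-blast cabinet: 98.4 − 20·log₁₀(14.5/1.1) = 98.4 − 22.40 = 76.00 dB(A).
transformer: 63.2 − 20·log₁₀(38.5/3.5) = 63.2 − 20.83 = 42.37 dB(A).
Σ 10^(L/10) = 6.814e+07 → L_total = 10·log₁₀(6.814e+07) = 78.33 dB(A).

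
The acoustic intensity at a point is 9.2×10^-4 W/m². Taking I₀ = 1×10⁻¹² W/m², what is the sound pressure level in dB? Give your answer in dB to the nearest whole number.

90 dB

Dividing by I₀ shifts the exponent by 12: I/I₀ = 9.2×10^8.
L = 10·(0.9638 + 8) = 89.64 dB.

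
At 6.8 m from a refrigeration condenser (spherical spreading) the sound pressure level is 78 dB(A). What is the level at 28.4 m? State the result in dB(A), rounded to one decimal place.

65.6 dB(A)

Point-source attenuation: ΔL = 20·log₁₀(r₂/r₁) = 20·log₁₀(28.4/6.8) = 12.416 dB.
L₂ = 78 − 20·log₁₀(28.4/6.8) = 78 − 12.416 = 65.58 dB(A).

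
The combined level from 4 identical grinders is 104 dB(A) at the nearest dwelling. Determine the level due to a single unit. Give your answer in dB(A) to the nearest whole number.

98 dB(A)

4 equal contributions raise the level by 10·log₁₀ 4 = 6.021 dB, so each unit alone gives 104 − 6.021.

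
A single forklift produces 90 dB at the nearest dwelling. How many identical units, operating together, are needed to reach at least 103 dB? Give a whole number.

The shortfall is 103 − 90 = 13.0 dB, and N units add 10·log₁₀ N, so need 10·log₁₀ N ≥ 13.0.
N ≥ 10^(13.0/10) = 19.953, so N = 20.

20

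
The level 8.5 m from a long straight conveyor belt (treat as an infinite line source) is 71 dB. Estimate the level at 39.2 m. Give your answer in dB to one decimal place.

64.4 dB

Line-source attenuation: ΔL = 10·log₁₀(r₂/r₁) = 10·log₁₀(39.2/8.5) = 6.639 dB.
L₂ = 71 − 10·log₁₀(39.2/8.5) = 71 − 6.639 = 64.36 dB.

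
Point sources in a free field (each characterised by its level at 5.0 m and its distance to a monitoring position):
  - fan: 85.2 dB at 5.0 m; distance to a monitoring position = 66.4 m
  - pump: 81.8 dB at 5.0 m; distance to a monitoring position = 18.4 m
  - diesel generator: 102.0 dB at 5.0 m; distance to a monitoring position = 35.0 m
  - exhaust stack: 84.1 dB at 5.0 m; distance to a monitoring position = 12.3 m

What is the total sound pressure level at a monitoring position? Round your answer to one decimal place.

Apply inverse-square spreading to bring every level to the receiver, then sum 10^(L/10).
fan: 85.2 − 20·log₁₀(66.4/5.0) = 85.2 − 22.46 = 62.74 dB.
pump: 81.8 − 20·log₁₀(18.4/5.0) = 81.8 − 11.32 = 70.48 dB.
diesel generator: 102.0 − 20·log₁₀(35.0/5.0) = 102.0 − 16.90 = 85.10 dB.
exhaust stack: 84.1 − 20·log₁₀(12.3/5.0) = 84.1 − 7.82 = 76.28 dB.
Σ 10^(L/10) = 3.790e+08 → L_total = 10·log₁₀(3.790e+08) = 85.79 dB.

85.8 dB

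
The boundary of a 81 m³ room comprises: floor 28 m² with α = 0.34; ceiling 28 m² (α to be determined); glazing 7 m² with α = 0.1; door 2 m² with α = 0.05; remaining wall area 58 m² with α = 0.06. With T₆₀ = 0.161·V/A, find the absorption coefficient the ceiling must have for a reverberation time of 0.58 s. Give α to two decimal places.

0.31

From T₆₀ = 0.161·V/A, the target T₆₀ = 0.58 s needs A = 0.161·81/0.58 = 22.48 m².
Absorption from the other surfaces = 28·0.34 + 7·0.1 + 2·0.05 + 58·0.06 = 13.80 m², so the ceiling must supply 8.68 m² over 28 m².
α = 8.68/28 = 0.310.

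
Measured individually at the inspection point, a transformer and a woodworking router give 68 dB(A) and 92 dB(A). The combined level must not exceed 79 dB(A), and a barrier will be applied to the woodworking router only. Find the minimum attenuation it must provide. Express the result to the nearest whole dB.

13 dB

The untreated sources together contribute 10^(68/10) = 6.310e+06, i.e. 68.00 dB(A).
The limit corresponds to 10^(79/10) = 7.943e+07; subtracting the fixed part leaves 7.312e+07 for the woodworking router, i.e. 78.64 dB(A).
So the woodworking router must be reduced from 92 to 78.64 dB(A): IL = 13.36 dB.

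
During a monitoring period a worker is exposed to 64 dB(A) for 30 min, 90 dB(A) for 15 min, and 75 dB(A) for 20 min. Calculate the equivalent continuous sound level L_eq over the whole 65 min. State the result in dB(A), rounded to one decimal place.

83.8 dB(A)

L_eq = 10·log₁₀[(1/T)·Σ tᵢ·10^(Lᵢ/10)] with T = 65 min.
Σ tᵢ·10^(Lᵢ/10) = 30·10^(64/10) + 15·10^(90/10) + 20·10^(75/10) = 1.571e+10.
L_eq = 10·log₁₀(1.571e+10/65) = 83.83 dB(A).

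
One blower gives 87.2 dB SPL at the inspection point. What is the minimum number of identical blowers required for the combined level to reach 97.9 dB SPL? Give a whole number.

Need L₁ + 10·log₁₀ N ≥ 97.9, i.e. log₁₀ N ≥ 1.07.
N ≥ 10^(10.7/10) = 11.749, so N = 12.

12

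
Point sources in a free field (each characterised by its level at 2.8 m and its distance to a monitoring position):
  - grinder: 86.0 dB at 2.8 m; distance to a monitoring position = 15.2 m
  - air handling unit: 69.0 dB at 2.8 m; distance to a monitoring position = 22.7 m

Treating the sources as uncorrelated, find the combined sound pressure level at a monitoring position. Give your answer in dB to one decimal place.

Propagate each source to the receiver with L = L_ref − 20·log₁₀(r/r_ref), then add intensities.
grinder: 86.0 − 20·log₁₀(15.2/2.8) = 86.0 − 14.69 = 71.31 dB.
air handling unit: 69.0 − 20·log₁₀(22.7/2.8) = 69.0 − 18.18 = 50.82 dB.
Σ 10^(L/10) = 1.363e+07 → L_total = 10·log₁₀(1.363e+07) = 71.34 dB.

71.3 dB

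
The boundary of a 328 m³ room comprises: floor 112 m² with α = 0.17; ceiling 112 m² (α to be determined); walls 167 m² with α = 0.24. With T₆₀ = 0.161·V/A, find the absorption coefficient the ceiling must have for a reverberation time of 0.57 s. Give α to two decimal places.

From T₆₀ = 0.161·V/A, the target T₆₀ = 0.57 s needs A = 0.161·328/0.57 = 92.65 m².
Absorption from the other surfaces = 112·0.17 + 167·0.24 = 59.12 m², so the ceiling must supply 33.53 m² over 112 m².
α = 33.53/112 = 0.299.

0.30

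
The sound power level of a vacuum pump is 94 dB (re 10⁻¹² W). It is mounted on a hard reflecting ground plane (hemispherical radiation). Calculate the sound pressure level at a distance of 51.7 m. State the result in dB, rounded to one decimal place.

Free-field hemispherical radiation: L_p = L_w − 10·log₁₀(2π·r²), r = 51.7 m.
2π·r² = 1.679e+04 m², 10·log₁₀ of that is 42.252 dB.
L_p = 94 − 42.252 = 51.75 dB.

51.7 dB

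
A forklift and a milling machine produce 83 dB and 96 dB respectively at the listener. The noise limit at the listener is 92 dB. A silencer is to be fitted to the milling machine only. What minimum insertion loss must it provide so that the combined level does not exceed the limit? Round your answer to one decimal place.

The untreated sources together contribute 10^(83/10) = 1.995e+08, i.e. 83.00 dB.
The limit corresponds to 10^(92/10) = 1.585e+09; subtracting the fixed part leaves 1.385e+09 for the milling machine, i.e. 91.42 dB.
So the milling machine must be reduced from 96 to 91.42 dB: IL = 4.58 dB.

4.6 dB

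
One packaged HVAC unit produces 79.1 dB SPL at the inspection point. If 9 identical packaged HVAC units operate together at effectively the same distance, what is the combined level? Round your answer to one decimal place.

88.6 dB SPL

N identical incoherent sources raise the level by 10·log₁₀ N.
L_total = 79.1 + 10·log₁₀(9) = 79.1 + 9.542 = 88.64 dB SPL.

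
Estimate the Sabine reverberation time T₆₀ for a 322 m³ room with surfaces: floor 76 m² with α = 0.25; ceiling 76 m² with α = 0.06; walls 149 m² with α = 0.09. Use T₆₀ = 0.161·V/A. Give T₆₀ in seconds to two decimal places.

A = Σ Sᵢαᵢ = 76·0.25 + 76·0.06 + 149·0.09 = 36.97 m².
T₆₀ = 0.161 × 322 / 36.97 = 1.402 s.

1.40 s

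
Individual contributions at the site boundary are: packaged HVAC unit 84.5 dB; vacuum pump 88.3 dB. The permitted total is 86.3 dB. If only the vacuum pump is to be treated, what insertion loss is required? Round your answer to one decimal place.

6.7 dB

Fixed contribution from the other source: Σ 10^(L/10) = 10^(84.5/10) = 2.818e+08 (84.50 dB).
The limit corresponds to 10^(86.3/10) = 4.266e+08; subtracting the fixed part leaves 1.447e+08 for the vacuum pump, i.e. 81.61 dB.
Required insertion loss = 88.3 − 81.61 = 6.69 dB.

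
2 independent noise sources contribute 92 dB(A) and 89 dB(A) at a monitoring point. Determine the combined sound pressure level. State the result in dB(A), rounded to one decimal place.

93.8 dB(A)

Incoherent sources combine by intensity addition: L_total = 10·log₁₀(Σ 10^(L_i/10)).
Σ 10^(L/10) = 10^(92/10) + 10^(89/10) = 2.379e+09.
L_total = 10·log₁₀(2.379e+09) = 93.76 dB(A).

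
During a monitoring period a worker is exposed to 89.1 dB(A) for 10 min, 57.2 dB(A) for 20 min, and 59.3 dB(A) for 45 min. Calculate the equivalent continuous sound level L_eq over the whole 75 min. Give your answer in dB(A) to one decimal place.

80.4 dB(A)

The energy average is taken in the linear domain: L_eq = 10·log₁₀[(Σ tᵢ·10^(Lᵢ/10))/T], T = 75 min.
Σ tᵢ·10^(Lᵢ/10) = 10·10^(89.1/10) + 20·10^(57.2/10) + 45·10^(59.3/10) = 8.177e+09.
L_eq = 10·log₁₀(8.177e+09/75) = 80.38 dB(A).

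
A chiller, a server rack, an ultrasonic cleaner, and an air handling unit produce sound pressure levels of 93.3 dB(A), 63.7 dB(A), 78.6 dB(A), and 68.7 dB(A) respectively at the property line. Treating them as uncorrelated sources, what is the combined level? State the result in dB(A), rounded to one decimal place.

For uncorrelated sources the intensities add, so convert each level to linear form, sum, and take 10·log₁₀ of the total.
Σ 10^(L/10) = 10^(93.3/10) + 10^(63.7/10) + 10^(78.6/10) + 10^(68.7/10) = 2.220e+09.
L_total = 10·log₁₀(2.220e+09) = 93.46 dB(A).

93.5 dB(A)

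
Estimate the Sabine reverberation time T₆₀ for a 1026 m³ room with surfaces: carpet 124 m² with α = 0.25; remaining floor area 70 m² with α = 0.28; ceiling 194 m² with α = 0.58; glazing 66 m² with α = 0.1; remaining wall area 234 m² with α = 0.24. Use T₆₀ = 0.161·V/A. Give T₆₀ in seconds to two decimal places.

Total absorption A = 124·0.25 + 70·0.28 + 194·0.58 + 66·0.1 + 234·0.24 = 225.88 m² sabins.
T₆₀ = 0.161·V/A = 0.161·1026/225.88 = 0.731 s.

0.73 s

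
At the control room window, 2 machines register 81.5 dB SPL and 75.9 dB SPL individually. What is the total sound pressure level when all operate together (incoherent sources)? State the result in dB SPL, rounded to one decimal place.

Incoherent sources combine by intensity addition: L_total = 10·log₁₀(Σ 10^(L_i/10)).
Σ 10^(L/10) = 10^(81.5/10) + 10^(75.9/10) = 1.802e+08.
L_total = 10·log₁₀(1.802e+08) = 82.56 dB SPL.

82.6 dB SPL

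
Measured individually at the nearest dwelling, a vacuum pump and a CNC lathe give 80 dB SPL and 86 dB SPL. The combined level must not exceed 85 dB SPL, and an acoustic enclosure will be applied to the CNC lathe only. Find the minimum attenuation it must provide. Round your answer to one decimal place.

The untreated sources together contribute 10^(80/10) = 1.000e+08, i.e. 80.00 dB SPL.
The limit corresponds to 10^(85/10) = 3.162e+08; subtracting the fixed part leaves 2.162e+08 for the CNC lathe, i.e. 83.35 dB SPL.
Required insertion loss = 86 − 83.35 = 2.65 dB.

2.7 dB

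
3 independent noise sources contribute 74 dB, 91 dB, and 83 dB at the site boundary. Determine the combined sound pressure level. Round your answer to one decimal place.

91.7 dB

For uncorrelated sources the intensities add, so convert each level to linear form, sum, and take 10·log₁₀ of the total.
Σ 10^(L/10) = 10^(74/10) + 10^(91/10) + 10^(83/10) = 1.484e+09.
L_total = 10·log₁₀(1.484e+09) = 91.71 dB.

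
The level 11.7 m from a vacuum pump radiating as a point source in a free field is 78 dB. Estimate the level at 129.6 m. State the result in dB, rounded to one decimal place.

Spherical spreading from a point source gives a 20·log₁₀(r₂/r₁) drop.
L₂ = 78 − 20·log₁₀(129.6/11.7) = 78 − 20.888 = 57.11 dB.

57.1 dB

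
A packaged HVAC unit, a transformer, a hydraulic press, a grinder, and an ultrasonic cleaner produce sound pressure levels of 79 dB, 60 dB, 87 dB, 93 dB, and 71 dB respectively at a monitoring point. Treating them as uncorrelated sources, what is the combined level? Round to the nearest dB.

For uncorrelated sources the intensities add, so convert each level to linear form, sum, and take 10·log₁₀ of the total.
Σ 10^(L/10) = 10^(79/10) + 10^(60/10) + 10^(87/10) + 10^(93/10) + 10^(71/10) = 2.589e+09.
L_total = 10·log₁₀(2.589e+09) = 94.13 dB.

94 dB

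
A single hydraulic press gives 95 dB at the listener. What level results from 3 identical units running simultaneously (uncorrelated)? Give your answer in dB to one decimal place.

99.8 dB

With 3 equal, uncorrelated contributions the intensity is 3× that of one unit, giving a rise of 10·log₁₀ 3.
L_total = 95 + 10·log₁₀(3) = 95 + 4.771 = 99.77 dB.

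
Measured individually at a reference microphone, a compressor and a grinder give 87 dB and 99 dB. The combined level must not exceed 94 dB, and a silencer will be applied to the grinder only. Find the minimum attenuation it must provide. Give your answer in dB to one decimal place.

Fixed contribution from the other source: Σ 10^(L/10) = 10^(87/10) = 5.012e+08 (87.00 dB).
To meet 94 dB overall, the treated grinder may contribute at most 10^(94/10) − 5.012e+08 = 2.011e+09, i.e. 93.03 dB.
Required insertion loss = 99 − 93.03 = 5.97 dB.

6.0 dB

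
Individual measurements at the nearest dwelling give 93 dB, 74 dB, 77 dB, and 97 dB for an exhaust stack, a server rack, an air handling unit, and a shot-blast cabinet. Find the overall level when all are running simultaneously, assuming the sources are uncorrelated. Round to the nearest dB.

99 dB

Incoherent sources combine by intensity addition: L_total = 10·log₁₀(Σ 10^(L_i/10)).
Σ 10^(L/10) = 10^(93/10) + 10^(74/10) + 10^(77/10) + 10^(97/10) = 7.082e+09.
L_total = 10·log₁₀(7.082e+09) = 98.50 dB.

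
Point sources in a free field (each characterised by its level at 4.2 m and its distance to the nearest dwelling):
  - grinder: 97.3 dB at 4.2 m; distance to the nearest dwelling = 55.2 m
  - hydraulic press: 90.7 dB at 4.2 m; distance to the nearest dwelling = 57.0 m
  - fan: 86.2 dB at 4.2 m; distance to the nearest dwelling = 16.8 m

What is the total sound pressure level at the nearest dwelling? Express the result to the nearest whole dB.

78 dB

Apply inverse-square spreading to bring every level to the receiver, then sum 10^(L/10).
grinder: 97.3 − 20·log₁₀(55.2/4.2) = 97.3 − 22.37 = 74.93 dB.
hydraulic press: 90.7 − 20·log₁₀(57.0/4.2) = 90.7 − 22.65 = 68.05 dB.
fan: 86.2 − 20·log₁₀(16.8/4.2) = 86.2 − 12.04 = 74.16 dB.
Σ 10^(L/10) = 6.352e+07 → L_total = 10·log₁₀(6.352e+07) = 78.03 dB.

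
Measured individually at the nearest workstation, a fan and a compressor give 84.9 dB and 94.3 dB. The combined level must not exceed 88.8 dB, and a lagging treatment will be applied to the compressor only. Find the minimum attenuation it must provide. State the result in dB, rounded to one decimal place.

7.8 dB

Fixed contribution from the other source: Σ 10^(L/10) = 10^(84.9/10) = 3.090e+08 (84.90 dB).
The limit corresponds to 10^(88.8/10) = 7.586e+08; subtracting the fixed part leaves 4.495e+08 for the compressor, i.e. 86.53 dB.
Required insertion loss = 94.3 − 86.53 = 7.77 dB.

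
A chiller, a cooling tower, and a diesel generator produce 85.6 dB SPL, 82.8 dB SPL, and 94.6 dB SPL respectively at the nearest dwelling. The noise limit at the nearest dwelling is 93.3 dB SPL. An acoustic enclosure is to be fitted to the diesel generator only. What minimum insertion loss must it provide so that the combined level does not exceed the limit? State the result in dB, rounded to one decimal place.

Everything except the diesel generator sums to 10^(85.6/10) + 10^(82.8/10) = 5.536e+08 in linear terms, 87.43 dB SPL.
The limit corresponds to 10^(93.3/10) = 2.138e+09; subtracting the fixed part leaves 1.584e+09 for the diesel generator, i.e. 92.00 dB SPL.
So the diesel generator must be reduced from 94.6 to 92.00 dB SPL: IL = 2.60 dB.

2.6 dB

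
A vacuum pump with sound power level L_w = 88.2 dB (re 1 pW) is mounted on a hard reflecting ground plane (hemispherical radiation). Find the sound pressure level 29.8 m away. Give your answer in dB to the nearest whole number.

51 dB

L_p = L_w − 10·log₁₀(2π·r²) with r = 29.8 m.
2π·r² = 5580 m², 10·log₁₀ of that is 37.466 dB.
L_p = 88.2 − 37.466 = 50.73 dB.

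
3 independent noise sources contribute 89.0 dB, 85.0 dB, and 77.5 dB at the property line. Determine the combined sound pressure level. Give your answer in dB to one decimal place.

For uncorrelated sources the intensities add, so convert each level to linear form, sum, and take 10·log₁₀ of the total.
Σ 10^(L/10) = 10^(89.0/10) + 10^(85.0/10) + 10^(77.5/10) = 1.167e+09.
L_total = 10·log₁₀(1.167e+09) = 90.67 dB.

90.7 dB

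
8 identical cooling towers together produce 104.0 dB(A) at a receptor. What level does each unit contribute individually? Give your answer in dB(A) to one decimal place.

For N identical incoherent sources L_total = L₁ + 10·log₁₀ N, so L₁ = 104.0 − 10·log₁₀(8) = 104.0 − 9.031.

95.0 dB(A)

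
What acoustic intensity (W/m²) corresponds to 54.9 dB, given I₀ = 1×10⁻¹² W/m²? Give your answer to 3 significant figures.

I/I₀ = 10^(54.9/10) = 3.09e+05, so I = 3.09e+05 × 10⁻¹² W/m².

3.09e-07 W/m²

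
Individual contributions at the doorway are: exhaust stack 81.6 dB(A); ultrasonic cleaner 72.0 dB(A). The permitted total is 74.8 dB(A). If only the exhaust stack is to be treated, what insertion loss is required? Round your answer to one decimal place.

10.0 dB

Everything except the exhaust stack sums to 10^(72.0/10) = 1.585e+07 in linear terms, 72.00 dB(A).
The limit corresponds to 10^(74.8/10) = 3.020e+07; subtracting the fixed part leaves 1.435e+07 for the exhaust stack, i.e. 71.57 dB(A).
So the exhaust stack must be reduced from 81.6 to 71.57 dB(A): IL = 10.03 dB.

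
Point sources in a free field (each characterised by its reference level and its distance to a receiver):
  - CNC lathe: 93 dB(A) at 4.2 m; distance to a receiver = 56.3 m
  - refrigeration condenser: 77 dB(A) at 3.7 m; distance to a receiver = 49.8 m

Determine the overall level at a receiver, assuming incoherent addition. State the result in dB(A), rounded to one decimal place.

70.6 dB(A)

Apply inverse-square spreading to bring every level to the receiver, then sum 10^(L/10).
CNC lathe: 93 − 20·log₁₀(56.3/4.2) = 93 − 22.55 = 70.45 dB(A).
refrigeration condenser: 77 − 20·log₁₀(49.8/3.7) = 77 − 22.58 = 54.42 dB(A).
Σ 10^(L/10) = 1.138e+07 → L_total = 10·log₁₀(1.138e+07) = 70.56 dB(A).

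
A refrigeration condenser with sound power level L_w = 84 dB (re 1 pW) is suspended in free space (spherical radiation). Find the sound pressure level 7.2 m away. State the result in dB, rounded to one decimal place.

L_p = L_w − 10·log₁₀(4π·r²) with r = 7.2 m.
4π·r² = 651.4 m², 10·log₁₀ of that is 28.139 dB.
L_p = 84 − 28.139 = 55.86 dB.

55.9 dB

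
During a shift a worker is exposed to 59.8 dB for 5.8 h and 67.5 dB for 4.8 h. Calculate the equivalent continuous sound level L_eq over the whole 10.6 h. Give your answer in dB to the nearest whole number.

L_eq = 10·log₁₀[(1/T)·Σ tᵢ·10^(Lᵢ/10)] with T = 10.6 h.
Σ tᵢ·10^(Lᵢ/10) = 5.8·10^(59.8/10) + 4.8·10^(67.5/10) = 3.253e+07.
L_eq = 10·log₁₀(3.253e+07/10.6) = 64.87 dB.

65 dB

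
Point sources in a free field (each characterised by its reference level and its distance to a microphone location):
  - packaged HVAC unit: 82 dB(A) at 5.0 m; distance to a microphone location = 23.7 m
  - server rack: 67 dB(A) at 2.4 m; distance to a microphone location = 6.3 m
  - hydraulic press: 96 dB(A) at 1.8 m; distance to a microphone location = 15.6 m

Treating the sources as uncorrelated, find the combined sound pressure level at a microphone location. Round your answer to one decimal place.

First find each source's level at the receiver (point-source: −20·log₁₀(r/r_ref)), then combine on an intensity basis.
packaged HVAC unit: 82 − 20·log₁₀(23.7/5.0) = 82 − 13.52 = 68.48 dB(A).
server rack: 67 − 20·log₁₀(6.3/2.4) = 67 − 8.38 = 58.62 dB(A).
hydraulic press: 96 − 20·log₁₀(15.6/1.8) = 96 − 18.76 = 77.24 dB(A).
Σ 10^(L/10) = 6.078e+07 → L_total = 10·log₁₀(6.078e+07) = 77.84 dB(A).

77.8 dB(A)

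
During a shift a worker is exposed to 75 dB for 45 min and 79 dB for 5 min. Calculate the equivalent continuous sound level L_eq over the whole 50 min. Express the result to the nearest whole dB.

76 dB

The energy average is taken in the linear domain: L_eq = 10·log₁₀[(Σ tᵢ·10^(Lᵢ/10))/T], T = 50 min.
Σ tᵢ·10^(Lᵢ/10) = 45·10^(75/10) + 5·10^(79/10) = 1.820e+09.
L_eq = 10·log₁₀(1.820e+09/50) = 75.61 dB.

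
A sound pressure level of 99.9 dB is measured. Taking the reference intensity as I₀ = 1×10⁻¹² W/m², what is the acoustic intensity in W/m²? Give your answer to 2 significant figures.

I/I₀ = 10^(99.9/10) = 9.772e+09, so I = 9.772e+09 × 10⁻¹² W/m².

0.0098 W/m²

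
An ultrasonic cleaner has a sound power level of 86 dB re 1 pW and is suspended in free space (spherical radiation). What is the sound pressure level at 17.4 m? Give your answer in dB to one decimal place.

L_p = L_w − 10·log₁₀(4π·r²) with r = 17.4 m.
4π·r² = 3805 m², 10·log₁₀ of that is 35.803 dB.
L_p = 86 − 35.803 = 50.20 dB.

50.2 dB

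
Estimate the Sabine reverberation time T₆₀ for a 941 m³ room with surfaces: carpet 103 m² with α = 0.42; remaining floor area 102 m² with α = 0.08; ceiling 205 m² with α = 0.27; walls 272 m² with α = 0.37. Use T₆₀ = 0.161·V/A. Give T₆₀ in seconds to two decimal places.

0.73 s

Total absorption A = 103·0.42 + 102·0.08 + 205·0.27 + 272·0.37 = 207.41 m² sabins.
T₆₀ = 0.161 × 941 / 207.41 = 0.730 s.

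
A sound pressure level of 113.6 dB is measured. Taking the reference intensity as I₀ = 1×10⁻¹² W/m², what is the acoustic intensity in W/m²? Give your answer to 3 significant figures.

L = 10·log₁₀(I/I₀) ⇒ I = I₀·10^(L/10) = 10⁻¹² × 10^11.36.

0.229 W/m²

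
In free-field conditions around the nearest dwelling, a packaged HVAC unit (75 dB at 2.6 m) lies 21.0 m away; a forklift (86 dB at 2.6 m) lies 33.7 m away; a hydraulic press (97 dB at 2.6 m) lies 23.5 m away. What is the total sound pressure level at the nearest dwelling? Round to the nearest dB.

78 dB

Apply inverse-square spreading to bring every level to the receiver, then sum 10^(L/10).
packaged HVAC unit: 75 − 20·log₁₀(21.0/2.6) = 75 − 18.14 = 56.86 dB.
forklift: 86 − 20·log₁₀(33.7/2.6) = 86 − 22.25 = 63.75 dB.
hydraulic press: 97 − 20·log₁₀(23.5/2.6) = 97 − 19.12 = 77.88 dB.
Σ 10^(L/10) = 6.420e+07 → L_total = 10·log₁₀(6.420e+07) = 78.08 dB.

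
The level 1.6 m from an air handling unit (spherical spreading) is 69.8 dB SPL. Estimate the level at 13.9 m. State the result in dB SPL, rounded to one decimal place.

For a point source, L₂ = L₁ − 20·log₁₀(r₂/r₁).
L₂ = 69.8 − 20·log₁₀(13.9/1.6) = 69.8 − 18.778 = 51.02 dB SPL.

51.0 dB SPL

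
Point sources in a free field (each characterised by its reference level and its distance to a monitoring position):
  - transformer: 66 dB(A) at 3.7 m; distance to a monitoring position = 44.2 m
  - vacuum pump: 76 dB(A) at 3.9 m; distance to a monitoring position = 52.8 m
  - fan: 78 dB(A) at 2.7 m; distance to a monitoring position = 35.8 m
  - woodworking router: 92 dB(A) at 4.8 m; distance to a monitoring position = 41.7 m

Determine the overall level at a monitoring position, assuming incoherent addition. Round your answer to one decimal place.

73.3 dB(A)

Apply inverse-square spreading to bring every level to the receiver, then sum 10^(L/10).
transformer: 66 − 20·log₁₀(44.2/3.7) = 66 − 21.54 = 44.46 dB(A).
vacuum pump: 76 − 20·log₁₀(52.8/3.9) = 76 − 22.63 = 53.37 dB(A).
fan: 78 − 20·log₁₀(35.8/2.7) = 78 − 22.45 = 55.55 dB(A).
woodworking router: 92 − 20·log₁₀(41.7/4.8) = 92 − 18.78 = 73.22 dB(A).
Σ 10^(L/10) = 2.160e+07 → L_total = 10·log₁₀(2.160e+07) = 73.35 dB(A).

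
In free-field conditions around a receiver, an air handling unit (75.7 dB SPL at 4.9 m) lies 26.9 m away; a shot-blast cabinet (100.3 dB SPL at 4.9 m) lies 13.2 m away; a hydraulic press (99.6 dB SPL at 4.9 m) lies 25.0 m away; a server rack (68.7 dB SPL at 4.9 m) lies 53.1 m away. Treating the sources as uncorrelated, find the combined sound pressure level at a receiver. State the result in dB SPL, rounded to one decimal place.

Propagate each source to the receiver with L = L_ref − 20·log₁₀(r/r_ref), then add intensities.
air handling unit: 75.7 − 20·log₁₀(26.9/4.9) = 75.7 − 14.79 = 60.91 dB SPL.
shot-blast cabinet: 100.3 − 20·log₁₀(13.2/4.9) = 100.3 − 8.61 = 91.69 dB SPL.
hydraulic press: 99.6 − 20·log₁₀(25.0/4.9) = 99.6 − 14.15 = 85.45 dB SPL.
server rack: 68.7 − 20·log₁₀(53.1/4.9) = 68.7 − 20.70 = 48.00 dB SPL.
Σ 10^(L/10) = 1.828e+09 → L_total = 10·log₁₀(1.828e+09) = 92.62 dB SPL.

92.6 dB SPL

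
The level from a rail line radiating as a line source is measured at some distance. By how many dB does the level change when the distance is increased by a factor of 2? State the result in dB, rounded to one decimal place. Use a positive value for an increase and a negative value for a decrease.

Line-source spreading: ΔL = −10·log₁₀(r₂/r₁).
ΔL = −10·log₁₀(2) = -3.01 dB.

-3.0 dB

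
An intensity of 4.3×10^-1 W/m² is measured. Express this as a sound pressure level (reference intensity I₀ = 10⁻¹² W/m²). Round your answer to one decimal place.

L = 10·log₁₀(I/I₀) = 10·log₁₀(4.3×10^-1/10⁻¹²) = 10·log₁₀(4.3×10^11).
L = 10·(0.6335 + 11) = 116.33 dB.

116.3 dB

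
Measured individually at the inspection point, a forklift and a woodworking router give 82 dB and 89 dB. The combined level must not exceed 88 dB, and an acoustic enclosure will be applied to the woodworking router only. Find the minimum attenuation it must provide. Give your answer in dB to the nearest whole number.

2 dB

Fixed contribution from the other source: Σ 10^(L/10) = 10^(82/10) = 1.585e+08 (82.00 dB).
To meet 88 dB overall, the treated woodworking router may contribute at most 10^(88/10) − 1.585e+08 = 4.725e+08, i.e. 86.74 dB.
So the woodworking router must be reduced from 89 to 86.74 dB: IL = 2.26 dB.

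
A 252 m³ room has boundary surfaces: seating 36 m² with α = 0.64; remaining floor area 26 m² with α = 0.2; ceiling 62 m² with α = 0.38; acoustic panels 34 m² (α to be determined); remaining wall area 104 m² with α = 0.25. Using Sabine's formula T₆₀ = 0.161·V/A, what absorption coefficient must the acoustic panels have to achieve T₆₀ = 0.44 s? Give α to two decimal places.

0.42

A = 0.161·V/T₆₀ = 0.161·252/0.44 = 92.21 m² sabins.
Absorption from the other surfaces = 36·0.64 + 26·0.2 + 62·0.38 + 104·0.25 = 77.80 m², so the acoustic panels must supply 14.41 m² over 34 m².
α = 14.41/34 = 0.424.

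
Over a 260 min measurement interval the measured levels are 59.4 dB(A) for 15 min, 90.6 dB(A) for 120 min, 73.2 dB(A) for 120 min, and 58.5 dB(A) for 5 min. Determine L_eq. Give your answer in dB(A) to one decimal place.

87.3 dB(A)

Weight each interval's intensity by its duration and average over T = 260 min:
Σ tᵢ·10^(Lᵢ/10) = 15·10^(59.4/10) + 120·10^(90.6/10) + 120·10^(73.2/10) + 5·10^(58.5/10) = 1.403e+11.
L_eq = 10·log₁₀(1.403e+11/260) = 87.32 dB(A).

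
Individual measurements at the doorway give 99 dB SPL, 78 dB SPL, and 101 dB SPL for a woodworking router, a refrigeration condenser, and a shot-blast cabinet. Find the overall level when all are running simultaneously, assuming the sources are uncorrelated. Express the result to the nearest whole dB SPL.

103 dB SPL

Incoherent sources combine by intensity addition: L_total = 10·log₁₀(Σ 10^(L_i/10)).
Σ 10^(L/10) = 10^(99/10) + 10^(78/10) + 10^(101/10) = 2.060e+10.
L_total = 10·log₁₀(2.060e+10) = 103.14 dB SPL.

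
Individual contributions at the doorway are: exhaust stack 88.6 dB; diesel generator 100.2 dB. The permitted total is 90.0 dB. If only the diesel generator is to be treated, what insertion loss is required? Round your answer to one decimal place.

15.8 dB

Everything except the diesel generator sums to 10^(88.6/10) = 7.244e+08 in linear terms, 88.60 dB.
The limit corresponds to 10^(90.0/10) = 1.000e+09; subtracting the fixed part leaves 2.756e+08 for the diesel generator, i.e. 84.40 dB.
Required insertion loss = 100.2 − 84.40 = 15.80 dB.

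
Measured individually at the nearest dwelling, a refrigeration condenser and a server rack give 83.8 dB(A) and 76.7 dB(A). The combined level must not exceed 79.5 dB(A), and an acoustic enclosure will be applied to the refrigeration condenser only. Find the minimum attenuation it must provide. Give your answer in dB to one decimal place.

7.5 dB

Everything except the refrigeration condenser sums to 10^(76.7/10) = 4.677e+07 in linear terms, 76.70 dB(A).
To meet 79.5 dB(A) overall, the treated refrigeration condenser may contribute at most 10^(79.5/10) − 4.677e+07 = 4.235e+07, i.e. 76.27 dB(A).
Required insertion loss = 83.8 − 76.27 = 7.53 dB.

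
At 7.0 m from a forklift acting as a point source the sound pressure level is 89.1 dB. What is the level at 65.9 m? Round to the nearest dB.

For a point source, L₂ = L₁ − 20·log₁₀(r₂/r₁).
L₂ = 89.1 − 20·log₁₀(65.9/7.0) = 89.1 − 19.476 = 69.62 dB.

70 dB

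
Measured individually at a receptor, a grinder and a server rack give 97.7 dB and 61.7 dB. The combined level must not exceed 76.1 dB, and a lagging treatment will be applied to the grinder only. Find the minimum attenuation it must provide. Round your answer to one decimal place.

Fixed contribution from the other source: Σ 10^(L/10) = 10^(61.7/10) = 1.479e+06 (61.70 dB).
The limit corresponds to 10^(76.1/10) = 4.074e+07; subtracting the fixed part leaves 3.926e+07 for the grinder, i.e. 75.94 dB.
Required insertion loss = 97.7 − 75.94 = 21.76 dB.

21.8 dB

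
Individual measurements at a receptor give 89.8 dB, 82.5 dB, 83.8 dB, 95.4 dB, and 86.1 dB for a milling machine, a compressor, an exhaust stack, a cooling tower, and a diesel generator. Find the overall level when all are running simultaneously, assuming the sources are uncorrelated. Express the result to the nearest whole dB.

97 dB

For uncorrelated sources the intensities add, so convert each level to linear form, sum, and take 10·log₁₀ of the total.
Σ 10^(L/10) = 10^(89.8/10) + 10^(82.5/10) + 10^(83.8/10) + 10^(95.4/10) + 10^(86.1/10) = 5.247e+09.
L_total = 10·log₁₀(5.247e+09) = 97.20 dB.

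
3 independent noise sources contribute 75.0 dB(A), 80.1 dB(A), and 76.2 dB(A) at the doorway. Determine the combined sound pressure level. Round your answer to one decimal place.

For uncorrelated sources the intensities add, so convert each level to linear form, sum, and take 10·log₁₀ of the total.
Σ 10^(L/10) = 10^(75.0/10) + 10^(80.1/10) + 10^(76.2/10) = 1.756e+08.
L_total = 10·log₁₀(1.756e+08) = 82.45 dB(A).

82.4 dB(A)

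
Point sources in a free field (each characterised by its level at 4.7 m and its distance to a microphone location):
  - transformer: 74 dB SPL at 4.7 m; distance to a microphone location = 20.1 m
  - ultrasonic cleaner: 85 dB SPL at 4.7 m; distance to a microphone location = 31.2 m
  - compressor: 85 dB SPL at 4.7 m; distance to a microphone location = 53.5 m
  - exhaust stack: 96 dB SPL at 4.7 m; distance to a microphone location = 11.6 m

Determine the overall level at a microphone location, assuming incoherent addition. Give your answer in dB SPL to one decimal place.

First find each source's level at the receiver (point-source: −20·log₁₀(r/r_ref)), then combine on an intensity basis.
transformer: 74 − 20·log₁₀(20.1/4.7) = 74 − 12.62 = 61.38 dB SPL.
ultrasonic cleaner: 85 − 20·log₁₀(31.2/4.7) = 85 − 16.44 = 68.56 dB SPL.
compressor: 85 − 20·log₁₀(53.5/4.7) = 85 − 21.13 = 63.87 dB SPL.
exhaust stack: 96 − 20·log₁₀(11.6/4.7) = 96 − 7.85 = 88.15 dB SPL.
Σ 10^(L/10) = 6.645e+08 → L_total = 10·log₁₀(6.645e+08) = 88.23 dB SPL.

88.2 dB SPL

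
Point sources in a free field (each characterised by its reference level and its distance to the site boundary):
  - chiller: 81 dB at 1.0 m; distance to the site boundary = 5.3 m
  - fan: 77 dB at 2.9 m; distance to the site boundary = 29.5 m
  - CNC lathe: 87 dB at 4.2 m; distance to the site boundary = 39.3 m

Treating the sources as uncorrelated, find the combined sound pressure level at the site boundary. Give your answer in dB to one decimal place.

70.3 dB

Propagate each source to the receiver with L = L_ref − 20·log₁₀(r/r_ref), then add intensities.
chiller: 81 − 20·log₁₀(5.3/1.0) = 81 − 14.49 = 66.51 dB.
fan: 77 − 20·log₁₀(29.5/2.9) = 77 − 20.15 = 56.85 dB.
CNC lathe: 87 − 20·log₁₀(39.3/4.2) = 87 − 19.42 = 67.58 dB.
Σ 10^(L/10) = 1.069e+07 → L_total = 10·log₁₀(1.069e+07) = 70.29 dB.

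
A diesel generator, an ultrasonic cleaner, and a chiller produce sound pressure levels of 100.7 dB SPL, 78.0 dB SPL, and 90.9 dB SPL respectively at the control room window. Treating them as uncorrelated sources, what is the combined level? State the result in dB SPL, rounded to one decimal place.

For uncorrelated sources the intensities add, so convert each level to linear form, sum, and take 10·log₁₀ of the total.
Σ 10^(L/10) = 10^(100.7/10) + 10^(78.0/10) + 10^(90.9/10) = 1.304e+10.
L_total = 10·log₁₀(1.304e+10) = 101.15 dB SPL.

101.2 dB SPL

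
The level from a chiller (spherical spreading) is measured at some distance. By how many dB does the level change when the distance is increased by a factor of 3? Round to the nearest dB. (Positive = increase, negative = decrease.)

Point-source spreading: ΔL = −20·log₁₀(r₂/r₁).
ΔL = −20·log₁₀(3) = -9.54 dB.

-10 dB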